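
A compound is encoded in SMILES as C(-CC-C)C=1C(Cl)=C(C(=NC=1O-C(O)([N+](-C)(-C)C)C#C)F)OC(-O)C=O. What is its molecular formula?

Heavy atoms from the SMILES: 17 C, 1 Cl, 1 F, 2 N, 5 O.
Implicit hydrogens by atom environment:
  5 × C (aromatic): no H
  4 × C: 3 H each → 12
  3 × C: 2 H each → 6
  3 × C: 1 H each → 3
  3 × O: no H
  2 × C: no H
  2 × O: 1 H each → 2
  1 × Cl: no H
  1 × F: no H
  1 × N (aromatic): no H
  1 × N (charge +1): no H
  Total hydrogens = 23.
Net charge +1.
Molecular formula: C17H23ClFN2O5+

C17H23ClFN2O5+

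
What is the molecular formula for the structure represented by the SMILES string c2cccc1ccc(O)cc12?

C10H8O

Heavy atoms from the SMILES: 10 C, 1 O.
Implicit hydrogens by atom environment:
  7 × C (aromatic): 1 H each → 7
  3 × C (aromatic): no H
  1 × O: 1 H
  Total hydrogens = 8.
Molecular formula: C10H8O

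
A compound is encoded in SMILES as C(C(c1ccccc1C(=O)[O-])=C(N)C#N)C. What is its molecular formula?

C12H11N2O2-

Heavy atoms from the SMILES: 12 C, 2 N, 2 O.
Implicit hydrogens by atom environment:
  4 × C (aromatic): 1 H each → 4
  4 × C: no H
  2 × C (aromatic): no H
  1 × C: 3 H
  1 × C: 2 H
  1 × N: 2 H
  1 × N: no H
  1 × O: no H
  1 × O (charge -1): no H
  Total hydrogens = 11.
Net charge -1.
Molecular formula: C12H11N2O2-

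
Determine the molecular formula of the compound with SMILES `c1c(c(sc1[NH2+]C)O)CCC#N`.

C8H11N2OS+

Heavy atoms from the SMILES: 8 C, 2 N, 1 O, 1 S.
Implicit hydrogens by atom environment:
  3 × C (aromatic): no H
  2 × C: 2 H each → 4
  1 × C: 3 H
  1 × C (aromatic): 1 H
  1 × C: no H
  1 × N (charge +1): 2 H
  1 × N: no H
  1 × O: 1 H
  1 × S (aromatic): no H
  Total hydrogens = 11.
Net charge +1.
Molecular formula: C8H11N2OS+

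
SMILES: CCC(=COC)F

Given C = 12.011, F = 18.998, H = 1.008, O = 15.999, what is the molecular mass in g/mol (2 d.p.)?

104.12

Molecular formula: C5H9FO.
M = 5×12.011 + 1×18.998 + 9×1.008 + 1×15.999 = 104.12 g/mol.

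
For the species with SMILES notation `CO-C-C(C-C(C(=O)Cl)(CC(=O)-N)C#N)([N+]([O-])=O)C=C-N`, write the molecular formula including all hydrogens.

Heavy atoms from the SMILES: 11 C, 1 Cl, 4 N, 5 O.
Implicit hydrogens by atom environment:
  5 × C: no H
  4 × O: no H
  3 × C: 2 H each → 6
  2 × C: 1 H each → 2
  2 × N: 2 H each → 4
  1 × C: 3 H
  1 × Cl: no H
  1 × N: no H
  1 × N (charge +1): no H
  1 × O (charge -1): no H
  Total hydrogens = 15.
Molecular formula: C11H15ClN4O5

C11H15ClN4O5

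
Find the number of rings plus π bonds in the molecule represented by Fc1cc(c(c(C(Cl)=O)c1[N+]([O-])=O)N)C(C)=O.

7

Molecular formula from the SMILES: C9H6ClFN2O4.
DoU = (2C + 2 + N − H − X)/2 = (2·9 + 2 + 2 − 6 − 2)/2 = 14/2 = 7.
(Structurally: 1 ring(s) + 6 π bond(s) = 7.)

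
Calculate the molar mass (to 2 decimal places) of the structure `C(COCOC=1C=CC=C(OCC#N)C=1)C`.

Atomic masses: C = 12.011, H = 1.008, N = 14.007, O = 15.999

221.26

Molecular formula: C12H15NO3.
M = 12×12.011 + 15×1.008 + 1×14.007 + 3×15.999 = 221.26 g/mol.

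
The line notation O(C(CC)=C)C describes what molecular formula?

C5H10O

Heavy atoms from the SMILES: 5 C, 1 O.
Implicit hydrogens by atom environment:
  2 × C: 3 H each → 6
  2 × C: 2 H each → 4
  1 × C: no H
  1 × O: no H
  Total hydrogens = 10.
Molecular formula: C5H10O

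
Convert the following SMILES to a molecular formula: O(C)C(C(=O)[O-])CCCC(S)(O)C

C8H15O4S-

Heavy atoms from the SMILES: 8 C, 4 O, 1 S.
Implicit hydrogens by atom environment:
  3 × C: 2 H each → 6
  2 × C: 3 H each → 6
  2 × C: no H
  2 × O: no H
  1 × C: 1 H
  1 × O: 1 H
  1 × O (charge -1): no H
  1 × S: 1 H
  Total hydrogens = 15.
Net charge -1.
Molecular formula: C8H15O4S-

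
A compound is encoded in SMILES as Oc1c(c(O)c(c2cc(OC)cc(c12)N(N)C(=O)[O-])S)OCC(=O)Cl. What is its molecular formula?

C14H12ClN2O7S-

Heavy atoms from the SMILES: 14 C, 1 Cl, 2 N, 7 O, 1 S.
Implicit hydrogens by atom environment:
  8 × C (aromatic): no H
  4 × O: no H
  2 × C (aromatic): 1 H each → 2
  2 × C: no H
  2 × O: 1 H each → 2
  1 × C: 3 H
  1 × C: 2 H
  1 × Cl: no H
  1 × N: 2 H
  1 × N: no H
  1 × O (charge -1): no H
  1 × S: 1 H
  Total hydrogens = 12.
Net charge -1.
Molecular formula: C14H12ClN2O7S-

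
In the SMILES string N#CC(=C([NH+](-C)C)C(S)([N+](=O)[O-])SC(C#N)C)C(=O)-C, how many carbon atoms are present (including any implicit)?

11

The symbol for carbon appears 11 times in the SMILES.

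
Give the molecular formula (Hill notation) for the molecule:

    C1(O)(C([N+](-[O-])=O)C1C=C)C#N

Heavy atoms from the SMILES: 6 C, 2 N, 3 O.
Implicit hydrogens by atom environment:
  3 × C: 1 H each → 3
  2 × C: no H
  1 × C: 2 H
  1 × N: no H
  1 × N (charge +1): no H
  1 × O: 1 H
  1 × O: no H
  1 × O (charge -1): no H
  Total hydrogens = 6.
Molecular formula: C6H6N2O3

C6H6N2O3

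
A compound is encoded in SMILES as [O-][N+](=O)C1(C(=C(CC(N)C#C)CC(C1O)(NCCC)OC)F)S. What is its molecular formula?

Heavy atoms from the SMILES: 14 C, 1 F, 3 N, 4 O, 1 S.
Implicit hydrogens by atom environment:
  5 × C: no H
  4 × C: 2 H each → 8
  3 × C: 1 H each → 3
  2 × C: 3 H each → 6
  2 × O: no H
  1 × F: no H
  1 × N: 2 H
  1 × N: 1 H
  1 × N (charge +1): no H
  1 × O: 1 H
  1 × O (charge -1): no H
  1 × S: 1 H
  Total hydrogens = 22.
Molecular formula: C14H22FN3O4S

C14H22FN3O4S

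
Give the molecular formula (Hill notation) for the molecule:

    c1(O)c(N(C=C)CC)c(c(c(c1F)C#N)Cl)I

Heavy atoms from the SMILES: 11 C, 1 Cl, 1 F, 1 I, 2 N, 1 O.
Implicit hydrogens by atom environment:
  6 × C (aromatic): no H
  2 × C: 2 H each → 4
  2 × N: no H
  1 × C: 3 H
  1 × C: 1 H
  1 × C: no H
  1 × Cl: no H
  1 × F: no H
  1 × I: no H
  1 × O: 1 H
  Total hydrogens = 9.
Molecular formula: C11H9ClFIN2O

C11H9ClFIN2O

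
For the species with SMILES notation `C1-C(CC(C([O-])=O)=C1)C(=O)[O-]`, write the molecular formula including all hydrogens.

[C7H6O4]2-

Heavy atoms from the SMILES: 7 C, 4 O.
Implicit hydrogens by atom environment:
  3 × C: no H
  2 × C: 2 H each → 4
  2 × C: 1 H each → 2
  2 × O: no H
  2 × O (charge -1): no H
  Total hydrogens = 6.
Net charge -2.
Molecular formula: [C7H6O4]2-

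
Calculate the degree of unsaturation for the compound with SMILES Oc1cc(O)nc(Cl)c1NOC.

Molecular formula from the SMILES: C6H7ClN2O3.
DoU = (2C + 2 + N − H − X)/2 = (2·6 + 2 + 2 − 7 − 1)/2 = 8/2 = 4.
(Structurally: 1 ring(s) + 3 π bond(s) = 4.)

4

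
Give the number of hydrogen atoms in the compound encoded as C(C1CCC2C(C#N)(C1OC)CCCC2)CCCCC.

Hydrogens are implicit in SMILES; fill each atom to its normal valence:
  11 × C: 2 H each → 22
  3 × C: 1 H each → 3
  2 × C: 3 H each → 6
  2 × C: no H
  1 × N: no H
  1 × O: no H
  Total hydrogens = 31.

31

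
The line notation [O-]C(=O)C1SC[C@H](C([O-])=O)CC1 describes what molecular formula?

[C7H8O4S]2-

Heavy atoms from the SMILES: 7 C, 4 O, 1 S.
Implicit hydrogens by atom environment:
  3 × C: 2 H each → 6
  2 × C: 1 H each → 2
  2 × C: no H
  2 × O: no H
  2 × O (charge -1): no H
  1 × S: no H
  Total hydrogens = 8.
Net charge -2.
Molecular formula: [C7H8O4S]2-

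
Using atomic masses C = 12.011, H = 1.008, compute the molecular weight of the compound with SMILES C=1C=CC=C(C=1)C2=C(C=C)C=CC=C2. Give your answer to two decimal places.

180.25

Molecular formula: C14H12.
M = 14×12.011 + 12×1.008 = 180.25 g/mol.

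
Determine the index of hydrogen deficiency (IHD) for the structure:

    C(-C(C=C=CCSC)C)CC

2

Molecular formula from the SMILES: C10H18S.
DoU = (2C + 2 + N − H − X)/2 = (2·10 + 2 + 0 − 18 − 0)/2 = 4/2 = 2.
(Structurally: 0 ring(s) + 2 π bond(s) = 2.)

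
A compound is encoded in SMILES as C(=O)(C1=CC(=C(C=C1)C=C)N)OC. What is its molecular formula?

Heavy atoms from the SMILES: 10 C, 1 N, 2 O.
Implicit hydrogens by atom environment:
  3 × C (aromatic): 1 H each → 3
  3 × C (aromatic): no H
  2 × O: no H
  1 × C: 3 H
  1 × C: 2 H
  1 × C: 1 H
  1 × C: no H
  1 × N: 2 H
  Total hydrogens = 11.
Molecular formula: C10H11NO2

C10H11NO2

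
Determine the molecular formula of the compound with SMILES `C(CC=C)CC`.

C6H12

Heavy atoms from the SMILES: 6 C.
Implicit hydrogens by atom environment:
  4 × C: 2 H each → 8
  1 × C: 3 H
  1 × C: 1 H
  Total hydrogens = 12.
Molecular formula: C6H12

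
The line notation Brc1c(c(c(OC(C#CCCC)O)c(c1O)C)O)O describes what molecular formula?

C13H15BrO5

Heavy atoms from the SMILES: 1 Br, 13 C, 5 O.
Implicit hydrogens by atom environment:
  6 × C (aromatic): no H
  4 × O: 1 H each → 4
  2 × C: 3 H each → 6
  2 × C: 2 H each → 4
  2 × C: no H
  1 × Br: no H
  1 × C: 1 H
  1 × O: no H
  Total hydrogens = 15.
Molecular formula: C13H15BrO5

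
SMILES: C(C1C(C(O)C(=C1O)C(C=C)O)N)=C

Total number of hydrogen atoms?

15

Hydrogens are implicit in SMILES; fill each atom to its normal valence:
  6 × C: 1 H each → 6
  3 × O: 1 H each → 3
  2 × C: 2 H each → 4
  2 × C: no H
  1 × N: 2 H
  Total hydrogens = 15.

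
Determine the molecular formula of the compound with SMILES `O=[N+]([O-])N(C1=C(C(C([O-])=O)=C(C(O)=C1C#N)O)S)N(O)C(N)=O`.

Heavy atoms from the SMILES: 9 C, 5 N, 8 O, 1 S.
Implicit hydrogens by atom environment:
  6 × C (aromatic): no H
  3 × C: no H
  3 × N: no H
  3 × O: 1 H each → 3
  3 × O: no H
  2 × O (charge -1): no H
  1 × N: 2 H
  1 × N (charge +1): no H
  1 × S: 1 H
  Total hydrogens = 6.
Net charge -1.
Molecular formula: C9H6N5O8S-

C9H6N5O8S-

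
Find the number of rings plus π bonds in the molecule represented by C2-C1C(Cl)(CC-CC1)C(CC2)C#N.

4

Molecular formula from the SMILES: C11H16ClN.
DoU = (2C + 2 + N − H − X)/2 = (2·11 + 2 + 1 − 16 − 1)/2 = 8/2 = 4.
(Structurally: 2 ring(s) + 2 π bond(s) = 4.)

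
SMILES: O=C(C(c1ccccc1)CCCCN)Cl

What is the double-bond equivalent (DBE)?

Molecular formula from the SMILES: C12H16ClNO.
DoU = (2C + 2 + N − H − X)/2 = (2·12 + 2 + 1 − 16 − 1)/2 = 10/2 = 5.
(Structurally: 1 ring(s) + 4 π bond(s) = 5.)

5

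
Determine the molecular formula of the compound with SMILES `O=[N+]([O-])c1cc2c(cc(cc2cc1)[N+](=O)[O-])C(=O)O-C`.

Heavy atoms from the SMILES: 12 C, 2 N, 6 O.
Implicit hydrogens by atom environment:
  5 × C (aromatic): 1 H each → 5
  5 × C (aromatic): no H
  4 × O: no H
  2 × N (charge +1): no H
  2 × O (charge -1): no H
  1 × C: 3 H
  1 × C: no H
  Total hydrogens = 8.
Molecular formula: C12H8N2O6

C12H8N2O6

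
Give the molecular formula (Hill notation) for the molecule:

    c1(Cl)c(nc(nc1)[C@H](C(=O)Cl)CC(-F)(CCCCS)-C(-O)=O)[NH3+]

Heavy atoms from the SMILES: 13 C, 2 Cl, 1 F, 3 N, 3 O, 1 S.
Implicit hydrogens by atom environment:
  5 × C: 2 H each → 10
  3 × C (aromatic): no H
  3 × C: no H
  2 × Cl: no H
  2 × N (aromatic): no H
  2 × O: no H
  1 × C (aromatic): 1 H
  1 × C: 1 H
  1 × F: no H
  1 × N (charge +1): 3 H
  1 × O: 1 H
  1 × S: 1 H
  Total hydrogens = 17.
Net charge +1.
Molecular formula: C13H17Cl2FN3O3S+

C13H17Cl2FN3O3S+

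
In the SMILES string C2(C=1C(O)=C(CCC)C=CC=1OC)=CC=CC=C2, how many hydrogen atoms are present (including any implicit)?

Hydrogens are implicit in SMILES; fill each atom to its normal valence:
  7 × C (aromatic): 1 H each → 7
  5 × C (aromatic): no H
  2 × C: 3 H each → 6
  2 × C: 2 H each → 4
  1 × O: 1 H
  1 × O: no H
  Total hydrogens = 18.

18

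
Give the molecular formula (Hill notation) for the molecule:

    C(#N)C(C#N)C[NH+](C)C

Heavy atoms from the SMILES: 6 C, 3 N.
Implicit hydrogens by atom environment:
  2 × C: 3 H each → 6
  2 × C: no H
  2 × N: no H
  1 × C: 2 H
  1 × C: 1 H
  1 × N (charge +1): 1 H
  Total hydrogens = 10.
Net charge +1.
Molecular formula: C6H10N3+

C6H10N3+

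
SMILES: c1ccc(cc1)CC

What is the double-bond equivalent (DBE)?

4

Molecular formula from the SMILES: C8H10.
DoU = (2C + 2 + N − H − X)/2 = (2·8 + 2 + 0 − 10 − 0)/2 = 8/2 = 4.
(Structurally: 1 ring(s) + 3 π bond(s) = 4.)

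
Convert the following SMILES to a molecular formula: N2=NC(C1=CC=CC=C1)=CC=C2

C10H8N2

Heavy atoms from the SMILES: 10 C, 2 N.
Implicit hydrogens by atom environment:
  8 × C (aromatic): 1 H each → 8
  2 × C (aromatic): no H
  2 × N (aromatic): no H
  Total hydrogens = 8.
Molecular formula: C10H8N2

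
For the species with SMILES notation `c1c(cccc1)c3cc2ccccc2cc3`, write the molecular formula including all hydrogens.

C16H12

Heavy atoms from the SMILES: 16 C.
Implicit hydrogens by atom environment:
  12 × C (aromatic): 1 H each → 12
  4 × C (aromatic): no H
  Total hydrogens = 12.
Molecular formula: C16H12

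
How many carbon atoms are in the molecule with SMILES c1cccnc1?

The symbol for carbon appears 5 times in the SMILES. Lowercase c denotes aromatic carbon and counts toward C.

5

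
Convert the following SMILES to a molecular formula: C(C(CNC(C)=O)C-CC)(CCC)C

Heavy atoms from the SMILES: 12 C, 1 N, 1 O.
Implicit hydrogens by atom environment:
  5 × C: 2 H each → 10
  4 × C: 3 H each → 12
  2 × C: 1 H each → 2
  1 × C: no H
  1 × N: 1 H
  1 × O: no H
  Total hydrogens = 25.
Molecular formula: C12H25NO

C12H25NO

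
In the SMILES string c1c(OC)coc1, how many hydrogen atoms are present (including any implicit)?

Hydrogens are implicit in SMILES; fill each atom to its normal valence:
  3 × C (aromatic): 1 H each → 3
  1 × C: 3 H
  1 × C (aromatic): no H
  1 × O (aromatic): no H
  1 × O: no H
  Total hydrogens = 6.

6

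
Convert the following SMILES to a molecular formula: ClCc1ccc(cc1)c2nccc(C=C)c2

Heavy atoms from the SMILES: 14 C, 1 Cl, 1 N.
Implicit hydrogens by atom environment:
  7 × C (aromatic): 1 H each → 7
  4 × C (aromatic): no H
  2 × C: 2 H each → 4
  1 × C: 1 H
  1 × Cl: no H
  1 × N (aromatic): no H
  Total hydrogens = 12.
Molecular formula: C14H12ClN

C14H12ClN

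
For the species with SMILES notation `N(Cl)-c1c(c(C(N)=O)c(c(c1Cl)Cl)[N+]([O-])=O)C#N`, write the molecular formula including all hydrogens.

C8H3Cl3N4O3

Heavy atoms from the SMILES: 8 C, 3 Cl, 4 N, 3 O.
Implicit hydrogens by atom environment:
  6 × C (aromatic): no H
  3 × Cl: no H
  2 × C: no H
  2 × O: no H
  1 × N: 2 H
  1 × N: 1 H
  1 × N: no H
  1 × N (charge +1): no H
  1 × O (charge -1): no H
  Total hydrogens = 3.
Molecular formula: C8H3Cl3N4O3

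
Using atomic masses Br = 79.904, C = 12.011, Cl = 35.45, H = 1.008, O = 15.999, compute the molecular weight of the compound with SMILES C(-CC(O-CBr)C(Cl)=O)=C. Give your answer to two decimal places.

Molecular formula: C6H8BrClO2.
M = 1×79.904 + 6×12.011 + 1×35.45 + 8×1.008 + 2×15.999 = 227.48 g/mol.

227.48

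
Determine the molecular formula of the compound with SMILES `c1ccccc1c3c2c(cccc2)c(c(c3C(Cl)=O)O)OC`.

Heavy atoms from the SMILES: 18 C, 1 Cl, 3 O.
Implicit hydrogens by atom environment:
  9 × C (aromatic): 1 H each → 9
  7 × C (aromatic): no H
  2 × O: no H
  1 × C: 3 H
  1 × C: no H
  1 × Cl: no H
  1 × O: 1 H
  Total hydrogens = 13.
Molecular formula: C18H13ClO3

C18H13ClO3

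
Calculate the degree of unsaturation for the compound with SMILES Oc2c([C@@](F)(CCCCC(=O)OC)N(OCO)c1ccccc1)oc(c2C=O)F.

9

Molecular formula from the SMILES: C19H21F2NO7.
DoU = (2C + 2 + N − H − X)/2 = (2·19 + 2 + 1 − 21 − 2)/2 = 18/2 = 9.
(Structurally: 2 ring(s) + 7 π bond(s) = 9.)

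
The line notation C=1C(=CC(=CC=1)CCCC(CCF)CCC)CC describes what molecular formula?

Heavy atoms from the SMILES: 17 C, 1 F.
Implicit hydrogens by atom environment:
  8 × C: 2 H each → 16
  4 × C (aromatic): 1 H each → 4
  2 × C: 3 H each → 6
  2 × C (aromatic): no H
  1 × C: 1 H
  1 × F: no H
  Total hydrogens = 27.
Molecular formula: C17H27F

C17H27F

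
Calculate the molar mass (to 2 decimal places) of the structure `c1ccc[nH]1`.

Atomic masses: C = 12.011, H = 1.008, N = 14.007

67.09

Molecular formula: C4H5N.
M = 4×12.011 + 5×1.008 + 1×14.007 = 67.09 g/mol.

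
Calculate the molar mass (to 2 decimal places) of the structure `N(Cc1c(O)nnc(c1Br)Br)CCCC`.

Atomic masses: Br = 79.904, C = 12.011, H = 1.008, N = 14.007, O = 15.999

339.03

Molecular formula: C9H13Br2N3O.
M = 2×79.904 + 9×12.011 + 13×1.008 + 3×14.007 + 1×15.999 = 339.03 g/mol.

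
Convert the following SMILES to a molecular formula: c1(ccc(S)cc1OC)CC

C9H12OS

Heavy atoms from the SMILES: 9 C, 1 O, 1 S.
Implicit hydrogens by atom environment:
  3 × C (aromatic): 1 H each → 3
  3 × C (aromatic): no H
  2 × C: 3 H each → 6
  1 × C: 2 H
  1 × O: no H
  1 × S: 1 H
  Total hydrogens = 12.
Molecular formula: C9H12OS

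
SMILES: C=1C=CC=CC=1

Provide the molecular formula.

C6H6

Heavy atoms from the SMILES: 6 C.
Implicit hydrogens by atom environment:
  6 × C (aromatic): 1 H each → 6
  Total hydrogens = 6.
Molecular formula: C6H6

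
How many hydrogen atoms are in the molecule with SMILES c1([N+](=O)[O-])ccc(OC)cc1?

7

Hydrogens are implicit in SMILES; fill each atom to its normal valence:
  4 × C (aromatic): 1 H each → 4
  2 × C (aromatic): no H
  2 × O: no H
  1 × C: 3 H
  1 × N (charge +1): no H
  1 × O (charge -1): no H
  Total hydrogens = 7.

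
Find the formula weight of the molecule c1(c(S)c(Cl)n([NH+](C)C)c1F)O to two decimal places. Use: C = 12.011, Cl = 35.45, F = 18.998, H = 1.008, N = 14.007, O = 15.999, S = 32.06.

Molecular formula: C6H9ClFN2OS+.
M = 6×12.011 + 1×35.45 + 1×18.998 + 9×1.008 + 2×14.007 + 1×15.999 + 1×32.06 = 211.66 g/mol.

211.66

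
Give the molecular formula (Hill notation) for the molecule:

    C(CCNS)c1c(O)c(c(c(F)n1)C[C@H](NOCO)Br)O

Heavy atoms from the SMILES: 1 Br, 11 C, 1 F, 3 N, 4 O, 1 S.
Implicit hydrogens by atom environment:
  5 × C: 2 H each → 10
  5 × C (aromatic): no H
  3 × O: 1 H each → 3
  2 × N: 1 H each → 2
  1 × Br: no H
  1 × C: 1 H
  1 × F: no H
  1 × N (aromatic): no H
  1 × O: no H
  1 × S: 1 H
  Total hydrogens = 17.
Molecular formula: C11H17BrFN3O4S

C11H17BrFN3O4S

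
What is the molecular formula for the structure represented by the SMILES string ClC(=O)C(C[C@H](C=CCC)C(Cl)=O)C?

C10H14Cl2O2

Heavy atoms from the SMILES: 10 C, 2 Cl, 2 O.
Implicit hydrogens by atom environment:
  4 × C: 1 H each → 4
  2 × C: 3 H each → 6
  2 × C: 2 H each → 4
  2 × C: no H
  2 × Cl: no H
  2 × O: no H
  Total hydrogens = 14.
Molecular formula: C10H14Cl2O2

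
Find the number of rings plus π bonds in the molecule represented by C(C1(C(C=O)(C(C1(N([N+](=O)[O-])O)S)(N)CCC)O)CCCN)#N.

5

Molecular formula from the SMILES: C12H21N5O5S.
DoU = (2C + 2 + N − H − X)/2 = (2·12 + 2 + 5 − 21 − 0)/2 = 10/2 = 5.
(Structurally: 1 ring(s) + 4 π bond(s) = 5.)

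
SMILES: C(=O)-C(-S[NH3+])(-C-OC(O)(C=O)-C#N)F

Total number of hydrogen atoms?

8

Hydrogens are implicit in SMILES; fill each atom to its normal valence:
  3 × C: no H
  3 × O: no H
  2 × C: 1 H each → 2
  1 × C: 2 H
  1 × F: no H
  1 × N (charge +1): 3 H
  1 × N: no H
  1 × O: 1 H
  1 × S: no H
  Total hydrogens = 8.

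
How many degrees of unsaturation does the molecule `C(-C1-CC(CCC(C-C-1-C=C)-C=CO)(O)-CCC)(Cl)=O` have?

Molecular formula from the SMILES: C16H25ClO3.
DoU = (2C + 2 + N − H − X)/2 = (2·16 + 2 + 0 − 25 − 1)/2 = 8/2 = 4.
(Structurally: 1 ring(s) + 3 π bond(s) = 4.)

4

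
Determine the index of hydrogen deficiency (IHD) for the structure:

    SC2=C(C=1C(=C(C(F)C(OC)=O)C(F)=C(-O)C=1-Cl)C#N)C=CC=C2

Molecular formula from the SMILES: C16H10ClF2NO3S.
DoU = (2C + 2 + N − H − X)/2 = (2·16 + 2 + 1 − 10 − 3)/2 = 22/2 = 11.
(Structurally: 2 ring(s) + 9 π bond(s) = 11.)

11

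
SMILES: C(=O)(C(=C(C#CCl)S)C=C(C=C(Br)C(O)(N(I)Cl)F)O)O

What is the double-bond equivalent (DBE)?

6

Molecular formula from the SMILES: C10H6BrCl2FINO4S.
DoU = (2C + 2 + N − H − X)/2 = (2·10 + 2 + 1 − 6 − 5)/2 = 12/2 = 6.
(Structurally: 0 ring(s) + 6 π bond(s) = 6.)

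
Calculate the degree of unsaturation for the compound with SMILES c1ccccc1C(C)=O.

5

Molecular formula from the SMILES: C8H8O.
DoU = (2C + 2 + N − H − X)/2 = (2·8 + 2 + 0 − 8 − 0)/2 = 10/2 = 5.
(Structurally: 1 ring(s) + 4 π bond(s) = 5.)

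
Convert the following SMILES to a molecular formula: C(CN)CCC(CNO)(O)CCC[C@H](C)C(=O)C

C13H28N2O3

Heavy atoms from the SMILES: 13 C, 2 N, 3 O.
Implicit hydrogens by atom environment:
  8 × C: 2 H each → 16
  2 × C: 3 H each → 6
  2 × C: no H
  2 × O: 1 H each → 2
  1 × C: 1 H
  1 × N: 2 H
  1 × N: 1 H
  1 × O: no H
  Total hydrogens = 28.
Molecular formula: C13H28N2O3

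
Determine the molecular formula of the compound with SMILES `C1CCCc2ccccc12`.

C10H12

Heavy atoms from the SMILES: 10 C.
Implicit hydrogens by atom environment:
  4 × C: 2 H each → 8
  4 × C (aromatic): 1 H each → 4
  2 × C (aromatic): no H
  Total hydrogens = 12.
Molecular formula: C10H12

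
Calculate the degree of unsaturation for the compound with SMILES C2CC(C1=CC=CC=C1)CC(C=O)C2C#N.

8

Molecular formula from the SMILES: C14H15NO.
DoU = (2C + 2 + N − H − X)/2 = (2·14 + 2 + 1 − 15 − 0)/2 = 16/2 = 8.
(Structurally: 2 ring(s) + 6 π bond(s) = 8.)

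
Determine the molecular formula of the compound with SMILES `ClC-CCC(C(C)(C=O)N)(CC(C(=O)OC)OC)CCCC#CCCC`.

C20H34ClNO4

Heavy atoms from the SMILES: 20 C, 1 Cl, 1 N, 4 O.
Implicit hydrogens by atom environment:
  9 × C: 2 H each → 18
  5 × C: no H
  4 × C: 3 H each → 12
  4 × O: no H
  2 × C: 1 H each → 2
  1 × Cl: no H
  1 × N: 2 H
  Total hydrogens = 34.
Molecular formula: C20H34ClNO4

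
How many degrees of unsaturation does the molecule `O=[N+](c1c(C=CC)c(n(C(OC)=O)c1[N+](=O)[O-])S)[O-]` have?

7

Molecular formula from the SMILES: C9H9N3O6S.
DoU = (2C + 2 + N − H − X)/2 = (2·9 + 2 + 3 − 9 − 0)/2 = 14/2 = 7.
(Structurally: 1 ring(s) + 6 π bond(s) = 7.)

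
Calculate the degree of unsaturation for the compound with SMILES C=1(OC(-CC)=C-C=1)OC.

3

Molecular formula from the SMILES: C7H10O2.
DoU = (2C + 2 + N − H − X)/2 = (2·7 + 2 + 0 − 10 − 0)/2 = 6/2 = 3.
(Structurally: 1 ring(s) + 2 π bond(s) = 3.)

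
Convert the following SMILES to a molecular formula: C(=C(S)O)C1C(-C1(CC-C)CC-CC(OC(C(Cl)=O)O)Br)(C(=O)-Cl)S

Heavy atoms from the SMILES: 1 Br, 15 C, 2 Cl, 5 O, 2 S.
Implicit hydrogens by atom environment:
  5 × C: 2 H each → 10
  5 × C: no H
  4 × C: 1 H each → 4
  3 × O: no H
  2 × Cl: no H
  2 × O: 1 H each → 2
  2 × S: 1 H each → 2
  1 × Br: no H
  1 × C: 3 H
  Total hydrogens = 21.
Molecular formula: C15H21BrCl2O5S2

C15H21BrCl2O5S2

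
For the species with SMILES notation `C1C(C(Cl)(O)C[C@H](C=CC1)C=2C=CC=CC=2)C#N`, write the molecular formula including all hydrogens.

C15H16ClNO

Heavy atoms from the SMILES: 15 C, 1 Cl, 1 N, 1 O.
Implicit hydrogens by atom environment:
  5 × C (aromatic): 1 H each → 5
  4 × C: 1 H each → 4
  3 × C: 2 H each → 6
  2 × C: no H
  1 × C (aromatic): no H
  1 × Cl: no H
  1 × N: no H
  1 × O: 1 H
  Total hydrogens = 16.
Molecular formula: C15H16ClNO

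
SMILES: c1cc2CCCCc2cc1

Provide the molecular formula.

C10H12

Heavy atoms from the SMILES: 10 C.
Implicit hydrogens by atom environment:
  4 × C: 2 H each → 8
  4 × C (aromatic): 1 H each → 4
  2 × C (aromatic): no H
  Total hydrogens = 12.
Molecular formula: C10H12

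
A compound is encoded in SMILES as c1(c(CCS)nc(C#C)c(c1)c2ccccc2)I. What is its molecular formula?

C15H12INS

Heavy atoms from the SMILES: 15 C, 1 I, 1 N, 1 S.
Implicit hydrogens by atom environment:
  6 × C (aromatic): 1 H each → 6
  5 × C (aromatic): no H
  2 × C: 2 H each → 4
  1 × C: 1 H
  1 × C: no H
  1 × I: no H
  1 × N (aromatic): no H
  1 × S: 1 H
  Total hydrogens = 12.
Molecular formula: C15H12INS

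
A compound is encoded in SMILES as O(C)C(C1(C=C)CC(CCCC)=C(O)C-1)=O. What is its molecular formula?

C13H20O3

Heavy atoms from the SMILES: 13 C, 3 O.
Implicit hydrogens by atom environment:
  6 × C: 2 H each → 12
  4 × C: no H
  2 × C: 3 H each → 6
  2 × O: no H
  1 × C: 1 H
  1 × O: 1 H
  Total hydrogens = 20.
Molecular formula: C13H20O3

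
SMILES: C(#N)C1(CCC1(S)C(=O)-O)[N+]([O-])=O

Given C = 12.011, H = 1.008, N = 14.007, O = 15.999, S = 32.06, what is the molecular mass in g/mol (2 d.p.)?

Molecular formula: C6H6N2O4S.
M = 6×12.011 + 6×1.008 + 2×14.007 + 4×15.999 + 1×32.06 = 202.18 g/mol.

202.18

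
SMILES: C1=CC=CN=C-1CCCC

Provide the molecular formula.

Heavy atoms from the SMILES: 9 C, 1 N.
Implicit hydrogens by atom environment:
  4 × C (aromatic): 1 H each → 4
  3 × C: 2 H each → 6
  1 × C: 3 H
  1 × C (aromatic): no H
  1 × N (aromatic): no H
  Total hydrogens = 13.
Molecular formula: C9H13N

C9H13N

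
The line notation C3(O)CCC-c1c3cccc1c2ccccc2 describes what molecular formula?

C16H16O

Heavy atoms from the SMILES: 16 C, 1 O.
Implicit hydrogens by atom environment:
  8 × C (aromatic): 1 H each → 8
  4 × C (aromatic): no H
  3 × C: 2 H each → 6
  1 × C: 1 H
  1 × O: 1 H
  Total hydrogens = 16.
Molecular formula: C16H16O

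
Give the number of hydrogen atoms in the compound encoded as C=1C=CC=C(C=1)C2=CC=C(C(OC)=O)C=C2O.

Hydrogens are implicit in SMILES; fill each atom to its normal valence:
  8 × C (aromatic): 1 H each → 8
  4 × C (aromatic): no H
  2 × O: no H
  1 × C: 3 H
  1 × C: no H
  1 × O: 1 H
  Total hydrogens = 12.

12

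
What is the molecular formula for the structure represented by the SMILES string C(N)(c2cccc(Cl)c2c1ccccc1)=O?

C13H10ClNO

Heavy atoms from the SMILES: 13 C, 1 Cl, 1 N, 1 O.
Implicit hydrogens by atom environment:
  8 × C (aromatic): 1 H each → 8
  4 × C (aromatic): no H
  1 × C: no H
  1 × Cl: no H
  1 × N: 2 H
  1 × O: no H
  Total hydrogens = 10.
Molecular formula: C13H10ClNO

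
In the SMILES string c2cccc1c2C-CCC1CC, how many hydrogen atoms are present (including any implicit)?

16

Hydrogens are implicit in SMILES; fill each atom to its normal valence:
  4 × C: 2 H each → 8
  4 × C (aromatic): 1 H each → 4
  2 × C (aromatic): no H
  1 × C: 3 H
  1 × C: 1 H
  Total hydrogens = 16.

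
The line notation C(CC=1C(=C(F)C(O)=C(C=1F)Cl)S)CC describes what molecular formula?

C10H11ClF2OS

Heavy atoms from the SMILES: 10 C, 1 Cl, 2 F, 1 O, 1 S.
Implicit hydrogens by atom environment:
  6 × C (aromatic): no H
  3 × C: 2 H each → 6
  2 × F: no H
  1 × C: 3 H
  1 × Cl: no H
  1 × O: 1 H
  1 × S: 1 H
  Total hydrogens = 11.
Molecular formula: C10H11ClF2OS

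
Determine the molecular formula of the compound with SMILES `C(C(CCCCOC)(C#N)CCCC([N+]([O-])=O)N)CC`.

Heavy atoms from the SMILES: 14 C, 3 N, 3 O.
Implicit hydrogens by atom environment:
  9 × C: 2 H each → 18
  2 × C: 3 H each → 6
  2 × C: no H
  2 × O: no H
  1 × C: 1 H
  1 × N: 2 H
  1 × N: no H
  1 × N (charge +1): no H
  1 × O (charge -1): no H
  Total hydrogens = 27.
Molecular formula: C14H27N3O3

C14H27N3O3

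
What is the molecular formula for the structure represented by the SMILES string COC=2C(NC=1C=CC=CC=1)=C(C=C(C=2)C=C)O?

Heavy atoms from the SMILES: 15 C, 1 N, 2 O.
Implicit hydrogens by atom environment:
  7 × C (aromatic): 1 H each → 7
  5 × C (aromatic): no H
  1 × C: 3 H
  1 × C: 2 H
  1 × C: 1 H
  1 × N: 1 H
  1 × O: 1 H
  1 × O: no H
  Total hydrogens = 15.
Molecular formula: C15H15NO2

C15H15NO2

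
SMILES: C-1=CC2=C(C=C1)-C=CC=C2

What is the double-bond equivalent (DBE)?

Molecular formula from the SMILES: C10H8.
DoU = (2C + 2 + N − H − X)/2 = (2·10 + 2 + 0 − 8 − 0)/2 = 14/2 = 7.
(Structurally: 2 ring(s) + 5 π bond(s) = 7.)

7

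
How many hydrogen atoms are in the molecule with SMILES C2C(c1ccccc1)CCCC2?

Hydrogens are implicit in SMILES; fill each atom to its normal valence:
  5 × C: 2 H each → 10
  5 × C (aromatic): 1 H each → 5
  1 × C: 1 H
  1 × C (aromatic): no H
  Total hydrogens = 16.

16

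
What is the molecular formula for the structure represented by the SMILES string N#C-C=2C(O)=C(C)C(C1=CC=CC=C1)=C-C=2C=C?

Heavy atoms from the SMILES: 16 C, 1 N, 1 O.
Implicit hydrogens by atom environment:
  6 × C (aromatic): 1 H each → 6
  6 × C (aromatic): no H
  1 × C: 3 H
  1 × C: 2 H
  1 × C: 1 H
  1 × C: no H
  1 × N: no H
  1 × O: 1 H
  Total hydrogens = 13.
Molecular formula: C16H13NO

C16H13NO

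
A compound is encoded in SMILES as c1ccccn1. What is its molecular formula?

C5H5N

Heavy atoms from the SMILES: 5 C, 1 N.
Implicit hydrogens by atom environment:
  5 × C (aromatic): 1 H each → 5
  1 × N (aromatic): no H
  Total hydrogens = 5.
Molecular formula: C5H5N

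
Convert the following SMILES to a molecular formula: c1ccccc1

C6H6

Heavy atoms from the SMILES: 6 C.
Implicit hydrogens by atom environment:
  6 × C (aromatic): 1 H each → 6
  Total hydrogens = 6.
Molecular formula: C6H6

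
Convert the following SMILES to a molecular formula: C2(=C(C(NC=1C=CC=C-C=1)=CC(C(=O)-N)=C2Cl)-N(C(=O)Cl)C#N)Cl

C15H9Cl3N4O2

Heavy atoms from the SMILES: 15 C, 3 Cl, 4 N, 2 O.
Implicit hydrogens by atom environment:
  6 × C (aromatic): 1 H each → 6
  6 × C (aromatic): no H
  3 × C: no H
  3 × Cl: no H
  2 × N: no H
  2 × O: no H
  1 × N: 2 H
  1 × N: 1 H
  Total hydrogens = 9.
Molecular formula: C15H9Cl3N4O2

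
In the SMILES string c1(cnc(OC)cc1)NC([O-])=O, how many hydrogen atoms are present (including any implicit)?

Hydrogens are implicit in SMILES; fill each atom to its normal valence:
  3 × C (aromatic): 1 H each → 3
  2 × C (aromatic): no H
  2 × O: no H
  1 × C: 3 H
  1 × C: no H
  1 × N: 1 H
  1 × N (aromatic): no H
  1 × O (charge -1): no H
  Total hydrogens = 7.

7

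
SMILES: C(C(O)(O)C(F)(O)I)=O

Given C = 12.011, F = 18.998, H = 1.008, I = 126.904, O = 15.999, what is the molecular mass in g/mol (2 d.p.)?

Molecular formula: C3H4FIO4.
M = 3×12.011 + 1×18.998 + 4×1.008 + 1×126.904 + 4×15.999 = 249.96 g/mol.

249.96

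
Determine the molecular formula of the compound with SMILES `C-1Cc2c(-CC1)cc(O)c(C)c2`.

Heavy atoms from the SMILES: 11 C, 1 O.
Implicit hydrogens by atom environment:
  4 × C: 2 H each → 8
  4 × C (aromatic): no H
  2 × C (aromatic): 1 H each → 2
  1 × C: 3 H
  1 × O: 1 H
  Total hydrogens = 14.
Molecular formula: C11H14O

C11H14O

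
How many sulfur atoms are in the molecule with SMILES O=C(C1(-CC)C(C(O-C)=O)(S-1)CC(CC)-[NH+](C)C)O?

The symbol for sulfur appears 1 time in the SMILES.

1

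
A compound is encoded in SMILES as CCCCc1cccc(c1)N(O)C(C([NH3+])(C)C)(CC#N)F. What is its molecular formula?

Heavy atoms from the SMILES: 16 C, 1 F, 3 N, 1 O.
Implicit hydrogens by atom environment:
  4 × C: 2 H each → 8
  4 × C (aromatic): 1 H each → 4
  3 × C: 3 H each → 9
  3 × C: no H
  2 × C (aromatic): no H
  2 × N: no H
  1 × F: no H
  1 × N (charge +1): 3 H
  1 × O: 1 H
  Total hydrogens = 25.
Net charge +1.
Molecular formula: C16H25FN3O+

C16H25FN3O+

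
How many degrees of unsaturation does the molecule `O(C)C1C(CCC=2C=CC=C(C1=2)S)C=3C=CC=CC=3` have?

9

Molecular formula from the SMILES: C17H18OS.
DoU = (2C + 2 + N − H − X)/2 = (2·17 + 2 + 0 − 18 − 0)/2 = 18/2 = 9.
(Structurally: 3 ring(s) + 6 π bond(s) = 9.)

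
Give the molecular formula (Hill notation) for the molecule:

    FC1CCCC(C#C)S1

C7H9FS

Heavy atoms from the SMILES: 7 C, 1 F, 1 S.
Implicit hydrogens by atom environment:
  3 × C: 2 H each → 6
  3 × C: 1 H each → 3
  1 × C: no H
  1 × F: no H
  1 × S: no H
  Total hydrogens = 9.
Molecular formula: C7H9FS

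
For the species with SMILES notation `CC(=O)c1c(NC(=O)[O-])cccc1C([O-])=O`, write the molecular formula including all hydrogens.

Heavy atoms from the SMILES: 10 C, 1 N, 5 O.
Implicit hydrogens by atom environment:
  3 × C (aromatic): 1 H each → 3
  3 × C (aromatic): no H
  3 × C: no H
  3 × O: no H
  2 × O (charge -1): no H
  1 × C: 3 H
  1 × N: 1 H
  Total hydrogens = 7.
Net charge -2.
Molecular formula: [C10H7NO5]2-

[C10H7NO5]2-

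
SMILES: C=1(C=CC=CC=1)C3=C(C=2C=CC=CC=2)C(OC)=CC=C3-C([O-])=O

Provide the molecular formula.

Heavy atoms from the SMILES: 20 C, 3 O.
Implicit hydrogens by atom environment:
  12 × C (aromatic): 1 H each → 12
  6 × C (aromatic): no H
  2 × O: no H
  1 × C: 3 H
  1 × C: no H
  1 × O (charge -1): no H
  Total hydrogens = 15.
Net charge -1.
Molecular formula: C20H15O3-

C20H15O3-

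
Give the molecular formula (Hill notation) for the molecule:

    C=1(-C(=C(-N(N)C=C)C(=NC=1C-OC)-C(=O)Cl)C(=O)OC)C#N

C13H13ClN4O4

Heavy atoms from the SMILES: 13 C, 1 Cl, 4 N, 4 O.
Implicit hydrogens by atom environment:
  5 × C (aromatic): no H
  4 × O: no H
  3 × C: no H
  2 × C: 3 H each → 6
  2 × C: 2 H each → 4
  2 × N: no H
  1 × C: 1 H
  1 × Cl: no H
  1 × N: 2 H
  1 × N (aromatic): no H
  Total hydrogens = 13.
Molecular formula: C13H13ClN4O4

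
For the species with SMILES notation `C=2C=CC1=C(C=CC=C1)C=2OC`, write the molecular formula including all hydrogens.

Heavy atoms from the SMILES: 11 C, 1 O.
Implicit hydrogens by atom environment:
  7 × C (aromatic): 1 H each → 7
  3 × C (aromatic): no H
  1 × C: 3 H
  1 × O: no H
  Total hydrogens = 10.
Molecular formula: C11H10O

C11H10O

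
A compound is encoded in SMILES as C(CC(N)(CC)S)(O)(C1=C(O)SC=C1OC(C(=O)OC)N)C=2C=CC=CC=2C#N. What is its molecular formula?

C19H23N3O5S2

Heavy atoms from the SMILES: 19 C, 3 N, 5 O, 2 S.
Implicit hydrogens by atom environment:
  5 × C (aromatic): 1 H each → 5
  5 × C (aromatic): no H
  4 × C: no H
  3 × O: no H
  2 × C: 3 H each → 6
  2 × C: 2 H each → 4
  2 × N: 2 H each → 4
  2 × O: 1 H each → 2
  1 × C: 1 H
  1 × N: no H
  1 × S: 1 H
  1 × S (aromatic): no H
  Total hydrogens = 23.
Molecular formula: C19H23N3O5S2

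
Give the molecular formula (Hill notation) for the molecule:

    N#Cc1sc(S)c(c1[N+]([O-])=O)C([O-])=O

C6HN2O4S2-

Heavy atoms from the SMILES: 6 C, 2 N, 4 O, 2 S.
Implicit hydrogens by atom environment:
  4 × C (aromatic): no H
  2 × C: no H
  2 × O: no H
  2 × O (charge -1): no H
  1 × N (charge +1): no H
  1 × N: no H
  1 × S: 1 H
  1 × S (aromatic): no H
  Total hydrogens = 1.
Net charge -1.
Molecular formula: C6HN2O4S2-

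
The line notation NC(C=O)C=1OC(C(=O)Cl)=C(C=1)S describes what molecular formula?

C7H6ClNO3S

Heavy atoms from the SMILES: 7 C, 1 Cl, 1 N, 3 O, 1 S.
Implicit hydrogens by atom environment:
  3 × C (aromatic): no H
  2 × C: 1 H each → 2
  2 × O: no H
  1 × C (aromatic): 1 H
  1 × C: no H
  1 × Cl: no H
  1 × N: 2 H
  1 × O (aromatic): no H
  1 × S: 1 H
  Total hydrogens = 6.
Molecular formula: C7H6ClNO3S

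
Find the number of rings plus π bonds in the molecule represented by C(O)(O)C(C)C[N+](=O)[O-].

Molecular formula from the SMILES: C4H9NO4.
DoU = (2C + 2 + N − H − X)/2 = (2·4 + 2 + 1 − 9 − 0)/2 = 2/2 = 1.
(Structurally: 0 ring(s) + 1 π bond(s) = 1.)

1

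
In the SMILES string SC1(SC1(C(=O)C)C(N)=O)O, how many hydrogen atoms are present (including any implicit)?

Hydrogens are implicit in SMILES; fill each atom to its normal valence:
  4 × C: no H
  2 × O: no H
  1 × C: 3 H
  1 × N: 2 H
  1 × O: 1 H
  1 × S: 1 H
  1 × S: no H
  Total hydrogens = 7.

7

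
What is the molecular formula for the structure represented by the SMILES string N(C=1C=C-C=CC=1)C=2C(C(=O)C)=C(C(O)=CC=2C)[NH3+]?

C15H17N2O2+

Heavy atoms from the SMILES: 15 C, 2 N, 2 O.
Implicit hydrogens by atom environment:
  6 × C (aromatic): 1 H each → 6
  6 × C (aromatic): no H
  2 × C: 3 H each → 6
  1 × C: no H
  1 × N (charge +1): 3 H
  1 × N: 1 H
  1 × O: 1 H
  1 × O: no H
  Total hydrogens = 17.
Net charge +1.
Molecular formula: C15H17N2O2+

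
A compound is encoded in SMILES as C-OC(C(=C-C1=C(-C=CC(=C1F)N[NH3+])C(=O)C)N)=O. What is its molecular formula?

Heavy atoms from the SMILES: 12 C, 1 F, 3 N, 3 O.
Implicit hydrogens by atom environment:
  4 × C (aromatic): no H
  3 × C: no H
  3 × O: no H
  2 × C: 3 H each → 6
  2 × C (aromatic): 1 H each → 2
  1 × C: 1 H
  1 × F: no H
  1 × N (charge +1): 3 H
  1 × N: 2 H
  1 × N: 1 H
  Total hydrogens = 15.
Net charge +1.
Molecular formula: C12H15FN3O3+

C12H15FN3O3+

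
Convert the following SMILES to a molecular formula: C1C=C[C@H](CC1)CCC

C9H16

Heavy atoms from the SMILES: 9 C.
Implicit hydrogens by atom environment:
  5 × C: 2 H each → 10
  3 × C: 1 H each → 3
  1 × C: 3 H
  Total hydrogens = 16.
Molecular formula: C9H16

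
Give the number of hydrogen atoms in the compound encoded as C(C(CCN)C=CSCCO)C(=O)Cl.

16

Hydrogens are implicit in SMILES; fill each atom to its normal valence:
  5 × C: 2 H each → 10
  3 × C: 1 H each → 3
  1 × C: no H
  1 × Cl: no H
  1 × N: 2 H
  1 × O: 1 H
  1 × O: no H
  1 × S: no H
  Total hydrogens = 16.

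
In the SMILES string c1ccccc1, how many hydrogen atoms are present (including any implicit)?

6

Hydrogens are implicit in SMILES; fill each atom to its normal valence:
  6 × C (aromatic): 1 H each → 6
  Total hydrogens = 6.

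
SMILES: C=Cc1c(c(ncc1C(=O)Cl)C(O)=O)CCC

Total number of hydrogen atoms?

12

Hydrogens are implicit in SMILES; fill each atom to its normal valence:
  4 × C (aromatic): no H
  3 × C: 2 H each → 6
  2 × C: no H
  2 × O: no H
  1 × C: 3 H
  1 × C (aromatic): 1 H
  1 × C: 1 H
  1 × Cl: no H
  1 × N (aromatic): no H
  1 × O: 1 H
  Total hydrogens = 12.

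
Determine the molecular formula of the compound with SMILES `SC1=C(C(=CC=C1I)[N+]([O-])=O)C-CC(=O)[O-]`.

Heavy atoms from the SMILES: 9 C, 1 I, 1 N, 4 O, 1 S.
Implicit hydrogens by atom environment:
  4 × C (aromatic): no H
  2 × C: 2 H each → 4
  2 × C (aromatic): 1 H each → 2
  2 × O: no H
  2 × O (charge -1): no H
  1 × C: no H
  1 × I: no H
  1 × N (charge +1): no H
  1 × S: 1 H
  Total hydrogens = 7.
Net charge -1.
Molecular formula: C9H7INO4S-

C9H7INO4S-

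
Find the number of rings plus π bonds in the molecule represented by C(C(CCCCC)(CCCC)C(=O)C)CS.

Molecular formula from the SMILES: C14H28OS.
DoU = (2C + 2 + N − H − X)/2 = (2·14 + 2 + 0 − 28 − 0)/2 = 2/2 = 1.
(Structurally: 0 ring(s) + 1 π bond(s) = 1.)

1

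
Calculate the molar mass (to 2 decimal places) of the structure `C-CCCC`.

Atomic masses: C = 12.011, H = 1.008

72.15

Molecular formula: C5H12.
M = 5×12.011 + 12×1.008 = 72.15 g/mol.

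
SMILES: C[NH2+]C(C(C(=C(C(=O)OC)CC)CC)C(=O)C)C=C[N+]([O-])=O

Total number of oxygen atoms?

5

The symbol for oxygen appears 5 times in the SMILES.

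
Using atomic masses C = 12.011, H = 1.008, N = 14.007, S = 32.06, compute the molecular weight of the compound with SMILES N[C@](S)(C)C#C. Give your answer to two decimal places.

Molecular formula: C4H7NS.
M = 4×12.011 + 7×1.008 + 1×14.007 + 1×32.06 = 101.17 g/mol.

101.17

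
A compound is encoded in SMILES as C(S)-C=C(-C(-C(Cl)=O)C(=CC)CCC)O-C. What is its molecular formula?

C12H19ClO2S

Heavy atoms from the SMILES: 12 C, 1 Cl, 2 O, 1 S.
Implicit hydrogens by atom environment:
  3 × C: 3 H each → 9
  3 × C: 2 H each → 6
  3 × C: 1 H each → 3
  3 × C: no H
  2 × O: no H
  1 × Cl: no H
  1 × S: 1 H
  Total hydrogens = 19.
Molecular formula: C12H19ClO2S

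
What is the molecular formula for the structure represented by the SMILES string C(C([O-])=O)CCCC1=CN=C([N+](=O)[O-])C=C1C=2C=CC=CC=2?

Heavy atoms from the SMILES: 16 C, 2 N, 4 O.
Implicit hydrogens by atom environment:
  7 × C (aromatic): 1 H each → 7
  4 × C: 2 H each → 8
  4 × C (aromatic): no H
  2 × O: no H
  2 × O (charge -1): no H
  1 × C: no H
  1 × N (aromatic): no H
  1 × N (charge +1): no H
  Total hydrogens = 15.
Net charge -1.
Molecular formula: C16H15N2O4-

C16H15N2O4-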